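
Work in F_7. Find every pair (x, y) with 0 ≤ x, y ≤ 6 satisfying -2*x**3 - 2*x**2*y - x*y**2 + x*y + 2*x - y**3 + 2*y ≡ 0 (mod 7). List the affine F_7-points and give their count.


Affine F_7-points: {(0, 0), (0, 3), (0, 4), (1, 0), (4, 2), (5, 3), (6, 0), (6, 3), (6, 5)}; count = 9.

For each of the 49 pairs (x, y) ∈ F_7², evaluate f(x, y) mod 7. Record the zeros.
  x = 0: [0↦0, 1↦1, 2↦3, 3↦0, 4↦0, 5↦4, 6↦6]  zeros at y ∈ {0, 3, 4}
  x = 1: [0↦0, 1↦6, 2↦4, 3↦2, 4↦1, 5↦2, 6↦6]  zeros at y ∈ {0}
  x = 2: [0↦2, 1↦2, 2↦6, 3↦1, 4↦2, 5↦3, 6↦5]  zeros at y ∈ ∅
  x = 3: [0↦1, 1↦5, 2↦4, 3↦6, 4↦5, 5↦2, 6↦5]  zeros at y ∈ ∅
  x = 4: [0↦6, 1↦3, 2↦0, 3↦5, 4↦5, 5↦1, 6↦1]  zeros at y ∈ {2}
  x = 5: [0↦5, 1↦5, 2↦3, 3↦0, 4↦4, 5↦2, 6↦2]  zeros at y ∈ {3}
  x = 6: [0↦0, 1↦6, 2↦1, 3↦0, 4↦4, 5↦0, 6↦3]  zeros at y ∈ {0, 3, 5}
Collecting zeros: affine points = {(0, 0), (0, 3), (0, 4), (1, 0), (4, 2), (5, 3), (6, 0), (6, 3), (6, 5)}.
Total count |C(F_7)_aff| = 9.


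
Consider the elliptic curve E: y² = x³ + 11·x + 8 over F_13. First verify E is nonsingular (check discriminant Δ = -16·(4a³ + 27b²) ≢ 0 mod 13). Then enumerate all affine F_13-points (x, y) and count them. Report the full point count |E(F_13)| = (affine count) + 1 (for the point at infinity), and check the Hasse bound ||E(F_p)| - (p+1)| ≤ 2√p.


Affine points = {(2, 5), (2, 8), (3, 4), (3, 9), (4, 5), (4, 8), (6, 2), (6, 11), (7, 5), (7, 8), (8, 6), (8, 7), (9, 2), (9, 11), (10, 0), (11, 2), (11, 11), (12, 3), (12, 10)}; affine count = 19; |E(F_13)| = 20.

Discriminant check: Δ ∝ 4a³ + 27b² = 4·11³ + 27·8² = 4·1331 + 27·64 ≡ 6 (mod 13). Nonzero ⇒ E is nonsingular.
For each x ∈ F_13, compute rhs = x³ + 11·x + 8 mod 13, then count y ∈ F_13 with y² ≡ rhs.
  x = 0: rhs = 8, matching y values: none (0 points).
  x = 1: rhs = 7, matching y values: none (0 points).
  x = 2: rhs = 12, matching y values: 5, 8 (2 points).
  x = 3: rhs = 3, matching y values: 4, 9 (2 points).
  x = 4: rhs = 12, matching y values: 5, 8 (2 points).
  x = 5: rhs = 6, matching y values: none (0 points).
  x = 6: rhs = 4, matching y values: 2, 11 (2 points).
  x = 7: rhs = 12, matching y values: 5, 8 (2 points).
  x = 8: rhs = 10, matching y values: 6, 7 (2 points).
  x = 9: rhs = 4, matching y values: 2, 11 (2 points).
  x = 10: rhs = 0, matching y values: 0 (1 points).
  x = 11: rhs = 4, matching y values: 2, 11 (2 points).
  x = 12: rhs = 9, matching y values: 3, 10 (2 points).
Total affine count: 19.
Full point count |E(F_13)| = 19 + 1 = 20.
Hasse bound: |20 − (13+1)| = |6| = 6 ≤ 2√13 ≈ 7.2111 ✓.


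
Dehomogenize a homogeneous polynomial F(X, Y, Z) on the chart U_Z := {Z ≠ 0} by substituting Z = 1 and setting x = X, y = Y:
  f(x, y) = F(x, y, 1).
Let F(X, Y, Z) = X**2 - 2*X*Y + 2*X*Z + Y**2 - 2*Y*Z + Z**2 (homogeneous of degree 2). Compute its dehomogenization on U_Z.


f(x, y) = x**2 - 2*x*y + 2*x + y**2 - 2*y + 1

On U_Z we set Z = 1. Each monomial c·X^i·Y^j·Z^k in F becomes c·x^i·y^j·1^k = c·x^i·y^j.
Substituting Z = 1: F(X, Y, 1) = x**2 - 2*x*y + 2*x + y**2 - 2*y + 1.
Note: deg(f) ≤ deg(F) = 2; strict inequality happens when F is divisible by Z (lost terms).


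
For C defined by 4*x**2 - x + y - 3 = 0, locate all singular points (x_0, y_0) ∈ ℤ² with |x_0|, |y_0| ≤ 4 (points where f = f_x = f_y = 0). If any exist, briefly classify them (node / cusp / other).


No singular points in the scanned grid; C is smooth there.

Compute partial derivatives:
  f_x = 8*x - 1.
  f_y = 1.
f_y = 1 is a nonzero constant, so f_y never vanishes: no point (x, y) can satisfy f = f_x = f_y = 0. In particular no (x, y) ∈ {−4, ..., 4}² is singular; the curve is smooth.


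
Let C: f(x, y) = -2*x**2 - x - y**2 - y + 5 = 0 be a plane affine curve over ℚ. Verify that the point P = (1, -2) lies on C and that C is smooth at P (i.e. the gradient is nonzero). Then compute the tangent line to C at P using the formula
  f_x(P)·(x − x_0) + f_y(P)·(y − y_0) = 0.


Tangent line at P: -5*x + 3*y + 11 = 0.

Step 1: f(1, -2) = 0, so P lies on C.
Step 2: partial derivatives
  f_x(x, y) = -4*x - 1, f_y(x, y) = -2*y - 1.
  f_x(P) = -5, f_y(P) = 3 (gradient nonzero, so P is smooth).
Step 3: tangent line at P: -5·(x − 1) + 3·(y − -2) = 0.
Expanding: -5*x + 3*y + 11 = 0.


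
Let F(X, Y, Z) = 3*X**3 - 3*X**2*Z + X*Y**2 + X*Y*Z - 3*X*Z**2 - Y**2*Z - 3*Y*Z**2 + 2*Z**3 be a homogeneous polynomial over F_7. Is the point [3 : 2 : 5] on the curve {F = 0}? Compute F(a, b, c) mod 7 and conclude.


F(3,2,5) ≡ 4 (mod 7); P is NOT on the curve.

Evaluate F(3, 2, 5) term-by-term (mod 7).
  3*X**3 ↦ 3·27·1·1 = 81
  -3*X**2*Z ↦ -3·9·1·5 = -135
  X*Y**2 ↦ 1·3·4·1 = 12
  X*Y*Z ↦ 1·3·2·5 = 30
  -3*X*Z**2 ↦ -3·3·1·25 = -225
  -Y**2*Z ↦ -1·1·4·5 = -20
  -3*Y*Z**2 ↦ -3·1·2·25 = -150
  2*Z**3 ↦ 2·1·1·125 = 250
Sum: F(3, 2, 5) = (81) + (-135) + (12) + (30) + (-225) + (-20) + (-150) + (250) = -157.
Reducing mod 7: -157 ≡ 4 (mod 7).
Since F(a, b, c) ≡ 4 ≠ 0 (mod 7), P does NOT lie on the curve.


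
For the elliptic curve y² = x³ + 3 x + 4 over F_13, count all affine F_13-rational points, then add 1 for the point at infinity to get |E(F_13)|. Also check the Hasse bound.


Affine points = {(0, 2), (0, 11), (3, 1), (3, 12), (5, 1), (5, 12), (6, 2), (6, 11), (7, 2), (7, 11), (11, 4), (11, 9), (12, 0)}; affine count = 13; |E(F_13)| = 14.

Discriminant check: Δ ∝ 4a³ + 27b² = 4·3³ + 27·4² = 4·27 + 27·16 ≡ 7 (mod 13). Nonzero ⇒ E is nonsingular.
For each x ∈ F_13, compute rhs = x³ + 3·x + 4 mod 13, then count y ∈ F_13 with y² ≡ rhs.
  x = 0: rhs = 4, matching y values: 2, 11 (2 points).
  x = 1: rhs = 8, matching y values: none (0 points).
  x = 2: rhs = 5, matching y values: none (0 points).
  x = 3: rhs = 1, matching y values: 1, 12 (2 points).
  x = 4: rhs = 2, matching y values: none (0 points).
  x = 5: rhs = 1, matching y values: 1, 12 (2 points).
  x = 6: rhs = 4, matching y values: 2, 11 (2 points).
  x = 7: rhs = 4, matching y values: 2, 11 (2 points).
  x = 8: rhs = 7, matching y values: none (0 points).
  x = 9: rhs = 6, matching y values: none (0 points).
  x = 10: rhs = 7, matching y values: none (0 points).
  x = 11: rhs = 3, matching y values: 4, 9 (2 points).
  x = 12: rhs = 0, matching y values: 0 (1 points).
Total affine count: 13.
Full point count |E(F_13)| = 13 + 1 = 14.
Hasse bound: |14 − (13+1)| = |0| = 0 ≤ 2√13 ≈ 7.2111 ✓.


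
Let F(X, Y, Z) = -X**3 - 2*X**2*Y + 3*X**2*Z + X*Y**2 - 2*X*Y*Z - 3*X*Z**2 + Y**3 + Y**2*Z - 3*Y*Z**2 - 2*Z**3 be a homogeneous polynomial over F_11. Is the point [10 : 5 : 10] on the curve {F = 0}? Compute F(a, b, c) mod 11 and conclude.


F(10,5,10) ≡ 10 (mod 11); P is NOT on the curve.

Evaluate F(10, 5, 10) term-by-term (mod 11).
  -X**3 ↦ -1·1000·1·1 = -1000
  -2*X**2*Y ↦ -2·100·5·1 = -1000
  3*X**2*Z ↦ 3·100·1·10 = 3000
  X*Y**2 ↦ 1·10·25·1 = 250
  -2*X*Y*Z ↦ -2·10·5·10 = -1000
  -3*X*Z**2 ↦ -3·10·1·100 = -3000
  Y**3 ↦ 1·1·125·1 = 125
  Y**2*Z ↦ 1·1·25·10 = 250
  -3*Y*Z**2 ↦ -3·1·5·100 = -1500
  -2*Z**3 ↦ -2·1·1·1000 = -2000
Sum: F(10, 5, 10) = (-1000) + (-1000) + (3000) + (250) + (-1000) + (-3000) + (125) + (250) + (-1500) + (-2000) = -5875.
Reducing mod 11: -5875 ≡ 10 (mod 11).
Since F(a, b, c) ≡ 10 ≠ 0 (mod 11), P does NOT lie on the curve.


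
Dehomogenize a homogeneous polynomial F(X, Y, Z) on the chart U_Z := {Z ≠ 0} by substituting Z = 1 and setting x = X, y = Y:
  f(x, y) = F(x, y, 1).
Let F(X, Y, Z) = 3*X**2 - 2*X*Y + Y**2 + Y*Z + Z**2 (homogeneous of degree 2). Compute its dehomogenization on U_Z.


f(x, y) = 3*x**2 - 2*x*y + y**2 + y + 1

On U_Z we set Z = 1. Each monomial c·X^i·Y^j·Z^k in F becomes c·x^i·y^j·1^k = c·x^i·y^j.
Substituting Z = 1: F(X, Y, 1) = 3*x**2 - 2*x*y + y**2 + y + 1.
Note: deg(f) ≤ deg(F) = 2; strict inequality happens when F is divisible by Z (lost terms).


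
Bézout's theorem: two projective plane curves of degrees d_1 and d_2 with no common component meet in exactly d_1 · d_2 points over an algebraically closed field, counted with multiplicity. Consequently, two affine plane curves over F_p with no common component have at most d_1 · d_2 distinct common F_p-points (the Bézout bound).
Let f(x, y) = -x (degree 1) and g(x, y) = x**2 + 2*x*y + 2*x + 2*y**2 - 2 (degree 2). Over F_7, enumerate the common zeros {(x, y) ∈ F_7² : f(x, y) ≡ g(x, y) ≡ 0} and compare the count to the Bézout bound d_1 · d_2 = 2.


Common zeros: {(0, 1), (0, 6)}; count = 2; Bézout bound = 2.

deg(f) = 1, deg(g) = 2, so Bézout bound = 2.
Scan x ∈ F_7. For each x, list the y ∈ F_7 with f(x, y) ≡ 0 and those with g(x, y) ≡ 0 (mod 7); the common zeros in that column are the intersection.
  x = 0: f ≡ 0 at y ∈ {0, 1, 2, 3, 4, 5, 6}; g ≡ 0 at y ∈ {1, 6}; common: {1, 6}.
  x = 1: f ≡ 0 at y ∈ ∅; g ≡ 0 at y ∈ ∅; common: ∅.
  x = 2: f ≡ 0 at y ∈ ∅; g ≡ 0 at y ∈ ∅; common: ∅.
  x = 3: f ≡ 0 at y ∈ ∅; g ≡ 0 at y ∈ {1, 3}; common: ∅.
  x = 4: f ≡ 0 at y ∈ ∅; g ≡ 0 at y ∈ {5}; common: ∅.
  x = 5: f ≡ 0 at y ∈ ∅; g ≡ 0 at y ∈ {4, 5}; common: ∅.
  x = 6: f ≡ 0 at y ∈ ∅; g ≡ 0 at y ∈ {4}; common: ∅.
Collecting: common zeros = {(0, 1), (0, 6)}, so the count is 2.
Comparison with the Bézout bound: 2 ≤ 2 = deg(f)·deg(g), as expected for curves with no common component (the bound is attained).


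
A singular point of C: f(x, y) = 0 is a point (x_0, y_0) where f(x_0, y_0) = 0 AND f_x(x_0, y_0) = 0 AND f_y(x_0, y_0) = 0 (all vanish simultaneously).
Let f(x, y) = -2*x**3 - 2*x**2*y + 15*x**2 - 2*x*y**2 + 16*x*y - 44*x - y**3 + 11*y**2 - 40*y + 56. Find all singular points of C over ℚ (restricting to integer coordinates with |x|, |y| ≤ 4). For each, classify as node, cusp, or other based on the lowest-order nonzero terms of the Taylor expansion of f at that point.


Singular points: {(2, 2)}; classification: node.

Compute partial derivatives:
  f_x = -6*x**2 - 4*x*y + 30*x - 2*y**2 + 16*y - 44.
  f_y = -2*x**2 - 4*x*y + 16*x - 3*y**2 + 22*y - 40.
Scan x_0 ∈ {−4, ..., 4}. For each x_0, f_y(x_0, y) is a polynomial in y; find its integer roots y ∈ {−4, ..., 4}, then test f_x and f at those candidates.
  x = -4: f_y(-4, y) = -3*y**2 + 38*y - 136; no integer root y with |y| ≤ 4.
  x = -3: f_y(-3, y) = -3*y**2 + 34*y - 106; no integer root y with |y| ≤ 4.
  x = -2: f_y(-2, y) = -3*y**2 + 30*y - 80; no integer root y with |y| ≤ 4.
  x = -1: f_y(-1, y) = -3*y**2 + 26*y - 58; no integer root y with |y| ≤ 4.
  x = 0: f_y(0, y) = -3*y**2 + 22*y - 40; vanishes at y ∈ {4}. (0, 4): f_x = -12 ≠ 0.
  x = 1: f_y(1, y) = -3*y**2 + 18*y - 26; no integer root y with |y| ≤ 4.
  x = 2: f_y(2, y) = -3*y**2 + 14*y - 16; vanishes at y ∈ {2}. (2, 2): f_x = 0, f = 0 — SINGULAR.
  x = 3: f_y(3, y) = -3*y**2 + 10*y - 10; no integer root y with |y| ≤ 4.
  x = 4: f_y(4, y) = -3*y**2 + 6*y - 8; no integer root y with |y| ≤ 4.
Only singular point on the grid: (2, 2).
Classify: substitute x = 2 + u, y = 2 + v and expand: f = -2*u**3 - 2*u**2*v - u**2 - 2*u*v**2 - v**3 + v**2.
No constant or linear terms (consistent with a singular point). Quadratic part: -u**2 + v**2. Cubic part: -2*u**3 - 2*u**2*v - 2*u*v**2 - v**3.
The quadratic part v**2 - u**2 = (v − u)(v + u) splits into two distinct linear factors, so there are two distinct tangent lines y − 2 = ±(x − 2) — this is a node (ordinary double point).
Classification: node.


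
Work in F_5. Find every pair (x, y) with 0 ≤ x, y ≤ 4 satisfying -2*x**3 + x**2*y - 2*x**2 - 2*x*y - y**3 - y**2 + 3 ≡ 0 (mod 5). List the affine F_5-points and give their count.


Affine F_5-points: {(1, 2), (1, 3), (1, 4), (3, 2), (4, 4)}; count = 5.

For each of the 25 pairs (x, y) ∈ F_5², evaluate f(x, y) mod 5. Record the zeros.
  x = 0: [0↦3, 1↦1, 2↦1, 3↦2, 4↦3]  zeros at y ∈ ∅
  x = 1: [0↦4, 1↦1, 2↦0, 3↦0, 4↦0]  zeros at y ∈ {2, 3, 4}
  x = 2: [0↦4, 1↦2, 2↦2, 3↦3, 4↦4]  zeros at y ∈ ∅
  x = 3: [0↦1, 1↦2, 2↦0, 3↦4, 4↦3]  zeros at y ∈ {2}
  x = 4: [0↦3, 1↦4, 2↦2, 3↦1, 4↦0]  zeros at y ∈ {4}
Collecting zeros: affine points = {(1, 2), (1, 3), (1, 4), (3, 2), (4, 4)}.
Total count |C(F_5)_aff| = 5.


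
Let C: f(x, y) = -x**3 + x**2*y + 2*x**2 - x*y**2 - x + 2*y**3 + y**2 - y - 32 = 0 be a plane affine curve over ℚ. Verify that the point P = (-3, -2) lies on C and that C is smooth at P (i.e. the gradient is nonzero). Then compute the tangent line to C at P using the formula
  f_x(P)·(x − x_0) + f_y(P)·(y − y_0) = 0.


Tangent line at P: -32*x + 16*y - 64 = 0.

Step 1: f(-3, -2) = 0, so P lies on C.
Step 2: partial derivatives
  f_x(x, y) = -3*x**2 + 2*x*y + 4*x - y**2 - 1, f_y(x, y) = x**2 - 2*x*y + 6*y**2 + 2*y - 1.
  f_x(P) = -32, f_y(P) = 16 (gradient nonzero, so P is smooth).
Step 3: tangent line at P: -32·(x − -3) + 16·(y − -2) = 0.
Expanding: -32*x + 16*y - 64 = 0.


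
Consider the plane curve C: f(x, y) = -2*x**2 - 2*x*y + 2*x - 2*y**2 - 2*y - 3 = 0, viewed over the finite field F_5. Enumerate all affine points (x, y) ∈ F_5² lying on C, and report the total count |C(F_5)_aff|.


Affine F_5-points: {(0, 2), (2, 1), (3, 0), (3, 1), (4, 2), (4, 3)}; count = 6.

For each of the 25 pairs (x, y) ∈ F_5², evaluate f(x, y) mod 5. Record the zeros.
  x = 0: [0↦2, 1↦3, 2↦0, 3↦3, 4↦2]  zeros at y ∈ {2}
  x = 1: [0↦2, 1↦1, 2↦1, 3↦2, 4↦4]  zeros at y ∈ ∅
  x = 2: [0↦3, 1↦0, 2↦3, 3↦2, 4↦2]  zeros at y ∈ {1}
  x = 3: [0↦0, 1↦0, 2↦1, 3↦3, 4↦1]  zeros at y ∈ {0, 1}
  x = 4: [0↦3, 1↦1, 2↦0, 3↦0, 4↦1]  zeros at y ∈ {2, 3}
Collecting zeros: affine points = {(0, 2), (2, 1), (3, 0), (3, 1), (4, 2), (4, 3)}.
Total count |C(F_5)_aff| = 6.


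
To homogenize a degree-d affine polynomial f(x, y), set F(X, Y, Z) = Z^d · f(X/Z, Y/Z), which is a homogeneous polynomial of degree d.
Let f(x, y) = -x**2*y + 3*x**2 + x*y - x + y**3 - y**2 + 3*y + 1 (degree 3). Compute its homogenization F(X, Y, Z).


F(X, Y, Z) = -X**2*Y + 3*X**2*Z + X*Y*Z - X*Z**2 + Y**3 - Y**2*Z + 3*Y*Z**2 + Z**3

deg(f) = 3.
Substitute x = X/Z, y = Y/Z into f, then multiply by Z^3.
  monomial -1·x^2·y^1 ↦ -1·X^2·Y^1·Z^0.
  monomial 3·x^2·y^0 ↦ 3·X^2·Y^0·Z^1.
  monomial 1·x^1·y^1 ↦ 1·X^1·Y^1·Z^1.
  monomial -1·x^1·y^0 ↦ -1·X^1·Y^0·Z^2.
  monomial 1·x^0·y^3 ↦ 1·X^0·Y^3·Z^0.
  monomial -1·x^0·y^2 ↦ -1·X^0·Y^2·Z^1.
  monomial 3·x^0·y^1 ↦ 3·X^0·Y^1·Z^2.
  monomial 1·x^0·y^0 ↦ 1·X^0·Y^0·Z^3.
Collecting: F(X, Y, Z) = -X**2*Y + 3*X**2*Z + X*Y*Z - X*Z**2 + Y**3 - Y**2*Z + 3*Y*Z**2 + Z**3.


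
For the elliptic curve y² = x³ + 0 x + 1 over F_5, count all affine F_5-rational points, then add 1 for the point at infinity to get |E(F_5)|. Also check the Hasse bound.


Affine points = {(0, 1), (0, 4), (2, 2), (2, 3), (4, 0)}; affine count = 5; |E(F_5)| = 6.

Discriminant check: Δ ∝ 4a³ + 27b² = 4·0³ + 27·1² = 4·0 + 27·1 ≡ 2 (mod 5). Nonzero ⇒ E is nonsingular.
For each x ∈ F_5, compute rhs = x³ + 0·x + 1 mod 5, then count y ∈ F_5 with y² ≡ rhs.
  x = 0: rhs = 1, matching y values: 1, 4 (2 points).
  x = 1: rhs = 2, matching y values: none (0 points).
  x = 2: rhs = 4, matching y values: 2, 3 (2 points).
  x = 3: rhs = 3, matching y values: none (0 points).
  x = 4: rhs = 0, matching y values: 0 (1 points).
Total affine count: 5.
Full point count |E(F_5)| = 5 + 1 = 6.
Hasse bound: |6 − (5+1)| = |0| = 0 ≤ 2√5 ≈ 4.4721 ✓.


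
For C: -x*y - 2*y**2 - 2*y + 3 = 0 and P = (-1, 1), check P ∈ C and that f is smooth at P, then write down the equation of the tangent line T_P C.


Tangent line at P: -x - 5*y + 4 = 0.

Step 1: f(-1, 1) = 0, so P lies on C.
Step 2: partial derivatives
  f_x(x, y) = -y, f_y(x, y) = -x - 4*y - 2.
  f_x(P) = -1, f_y(P) = -5 (gradient nonzero, so P is smooth).
Step 3: tangent line at P: -1·(x − -1) + -5·(y − 1) = 0.
Expanding: -x - 5*y + 4 = 0.


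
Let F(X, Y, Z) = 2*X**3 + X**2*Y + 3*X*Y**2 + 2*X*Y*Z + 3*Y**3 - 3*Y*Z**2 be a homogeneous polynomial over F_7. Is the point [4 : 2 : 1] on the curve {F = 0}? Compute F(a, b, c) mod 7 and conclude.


F(4,2,1) ≡ 4 (mod 7); P is NOT on the curve.

Evaluate F(4, 2, 1) term-by-term (mod 7).
  2*X**3 ↦ 2·64·1·1 = 128
  X**2*Y ↦ 1·16·2·1 = 32
  3*X*Y**2 ↦ 3·4·4·1 = 48
  2*X*Y*Z ↦ 2·4·2·1 = 16
  3*Y**3 ↦ 3·1·8·1 = 24
  -3*Y*Z**2 ↦ -3·1·2·1 = -6
Sum: F(4, 2, 1) = (128) + (32) + (48) + (16) + (24) + (-6) = 242.
Reducing mod 7: 242 ≡ 4 (mod 7).
Since F(a, b, c) ≡ 4 ≠ 0 (mod 7), P does NOT lie on the curve.


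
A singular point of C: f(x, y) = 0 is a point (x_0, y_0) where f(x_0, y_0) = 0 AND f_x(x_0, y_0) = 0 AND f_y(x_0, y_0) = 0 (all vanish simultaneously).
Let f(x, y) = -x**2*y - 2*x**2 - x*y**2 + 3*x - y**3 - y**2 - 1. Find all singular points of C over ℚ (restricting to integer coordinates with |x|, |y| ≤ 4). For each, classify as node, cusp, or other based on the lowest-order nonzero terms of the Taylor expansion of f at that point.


Singular points: {(1, -1)}; classification: node.

Compute partial derivatives:
  f_x = -2*x*y - 4*x - y**2 + 3.
  f_y = -x**2 - 2*x*y - 3*y**2 - 2*y.
Scan x_0 ∈ {−4, ..., 4}. For each x_0, f_y(x_0, y) is a polynomial in y; find its integer roots y ∈ {−4, ..., 4}, then test f_x and f at those candidates.
  x = -4: f_y(-4, y) = -3*y**2 + 6*y - 16; no integer root y with |y| ≤ 4.
  x = -3: f_y(-3, y) = -3*y**2 + 4*y - 9; no integer root y with |y| ≤ 4.
  x = -2: f_y(-2, y) = -3*y**2 + 2*y - 4; no integer root y with |y| ≤ 4.
  x = -1: f_y(-1, y) = -3*y**2 - 1; no integer root y with |y| ≤ 4.
  x = 0: f_y(0, y) = -3*y**2 - 2*y; vanishes at y ∈ {0}. (0, 0): f_x = 3 ≠ 0.
  x = 1: f_y(1, y) = -3*y**2 - 4*y - 1; vanishes at y ∈ {-1}. (1, -1): f_x = 0, f = 0 — SINGULAR.
  x = 2: f_y(2, y) = -3*y**2 - 6*y - 4; no integer root y with |y| ≤ 4.
  x = 3: f_y(3, y) = -3*y**2 - 8*y - 9; no integer root y with |y| ≤ 4.
  x = 4: f_y(4, y) = -3*y**2 - 10*y - 16; no integer root y with |y| ≤ 4.
Only singular point on the grid: (1, -1).
Classify: substitute x = 1 + u, y = -1 + v and expand: f = -u**2*v - u**2 - u*v**2 - v**3 + v**2.
No constant or linear terms (consistent with a singular point). Quadratic part: -u**2 + v**2. Cubic part: -u**2*v - u*v**2 - v**3.
The quadratic part v**2 - u**2 = (v − u)(v + u) splits into two distinct linear factors, so there are two distinct tangent lines y − -1 = ±(x − 1) — this is a node (ordinary double point).
Classification: node.


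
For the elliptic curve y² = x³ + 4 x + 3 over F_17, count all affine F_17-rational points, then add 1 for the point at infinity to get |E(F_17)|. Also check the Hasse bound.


Affine points = {(1, 5), (1, 12), (2, 6), (2, 11), (3, 5), (3, 12), (4, 7), (4, 10), (7, 0), (11, 1), (11, 16), (13, 5), (13, 12), (14, 7), (14, 10), (15, 2), (15, 15), (16, 7), (16, 10)}; affine count = 19; |E(F_17)| = 20.

Discriminant check: Δ ∝ 4a³ + 27b² = 4·4³ + 27·3² = 4·64 + 27·9 ≡ 6 (mod 17). Nonzero ⇒ E is nonsingular.
For each x ∈ F_17, compute rhs = x³ + 4·x + 3 mod 17, then count y ∈ F_17 with y² ≡ rhs.
  x = 0: rhs = 3, matching y values: none (0 points).
  x = 1: rhs = 8, matching y values: 5, 12 (2 points).
  x = 2: rhs = 2, matching y values: 6, 11 (2 points).
  x = 3: rhs = 8, matching y values: 5, 12 (2 points).
  x = 4: rhs = 15, matching y values: 7, 10 (2 points).
  x = 5: rhs = 12, matching y values: none (0 points).
  x = 6: rhs = 5, matching y values: none (0 points).
  x = 7: rhs = 0, matching y values: 0 (1 points).
  x = 8: rhs = 3, matching y values: none (0 points).
  x = 9: rhs = 3, matching y values: none (0 points).
  x = 10: rhs = 6, matching y values: none (0 points).
  x = 11: rhs = 1, matching y values: 1, 16 (2 points).
  x = 12: rhs = 11, matching y values: none (0 points).
  x = 13: rhs = 8, matching y values: 5, 12 (2 points).
  x = 14: rhs = 15, matching y values: 7, 10 (2 points).
  x = 15: rhs = 4, matching y values: 2, 15 (2 points).
  x = 16: rhs = 15, matching y values: 7, 10 (2 points).
Total affine count: 19.
Full point count |E(F_17)| = 19 + 1 = 20.
Hasse bound: |20 − (17+1)| = |2| = 2 ≤ 2√17 ≈ 8.2462 ✓.


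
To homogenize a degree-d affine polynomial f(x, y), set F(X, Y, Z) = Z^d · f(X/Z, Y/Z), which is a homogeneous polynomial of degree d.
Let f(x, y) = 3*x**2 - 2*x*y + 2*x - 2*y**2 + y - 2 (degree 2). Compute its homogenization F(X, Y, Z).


F(X, Y, Z) = 3*X**2 - 2*X*Y + 2*X*Z - 2*Y**2 + Y*Z - 2*Z**2

deg(f) = 2.
Substitute x = X/Z, y = Y/Z into f, then multiply by Z^2.
  monomial 3·x^2·y^0 ↦ 3·X^2·Y^0·Z^0.
  monomial -2·x^1·y^1 ↦ -2·X^1·Y^1·Z^0.
  monomial 2·x^1·y^0 ↦ 2·X^1·Y^0·Z^1.
  monomial -2·x^0·y^2 ↦ -2·X^0·Y^2·Z^0.
  monomial 1·x^0·y^1 ↦ 1·X^0·Y^1·Z^1.
  monomial -2·x^0·y^0 ↦ -2·X^0·Y^0·Z^2.
Collecting: F(X, Y, Z) = 3*X**2 - 2*X*Y + 2*X*Z - 2*Y**2 + Y*Z - 2*Z**2.


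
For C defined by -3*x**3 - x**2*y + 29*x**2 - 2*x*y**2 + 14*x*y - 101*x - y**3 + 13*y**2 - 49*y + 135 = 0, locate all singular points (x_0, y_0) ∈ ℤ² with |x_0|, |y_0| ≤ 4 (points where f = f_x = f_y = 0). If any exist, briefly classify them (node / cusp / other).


Singular points: {(3, 2)}; classification: cusp.

Compute partial derivatives:
  f_x = -9*x**2 - 2*x*y + 58*x - 2*y**2 + 14*y - 101.
  f_y = -x**2 - 4*x*y + 14*x - 3*y**2 + 26*y - 49.
Scan x_0 ∈ {−4, ..., 4}. For each x_0, f_y(x_0, y) is a polynomial in y; find its integer roots y ∈ {−4, ..., 4}, then test f_x and f at those candidates.
  x = -4: f_y(-4, y) = -3*y**2 + 42*y - 121; no integer root y with |y| ≤ 4.
  x = -3: f_y(-3, y) = -3*y**2 + 38*y - 100; no integer root y with |y| ≤ 4.
  x = -2: f_y(-2, y) = -3*y**2 + 34*y - 81; no integer root y with |y| ≤ 4.
  x = -1: f_y(-1, y) = -3*y**2 + 30*y - 64; no integer root y with |y| ≤ 4.
  x = 0: f_y(0, y) = -3*y**2 + 26*y - 49; no integer root y with |y| ≤ 4.
  x = 1: f_y(1, y) = -3*y**2 + 22*y - 36; no integer root y with |y| ≤ 4.
  x = 2: f_y(2, y) = -3*y**2 + 18*y - 25; no integer root y with |y| ≤ 4.
  x = 3: f_y(3, y) = -3*y**2 + 14*y - 16; vanishes at y ∈ {2}. (3, 2): f_x = 0, f = 0 — SINGULAR.
  x = 4: f_y(4, y) = -3*y**2 + 10*y - 9; no integer root y with |y| ≤ 4.
Only singular point on the grid: (3, 2).
Classify: substitute x = 3 + u, y = 2 + v and expand: f = -3*u**3 - u**2*v - 2*u*v**2 - v**3 + v**2.
No constant or linear terms (consistent with a singular point). Quadratic part: v**2. Cubic part: -3*u**3 - u**2*v - 2*u*v**2 - v**3.
The quadratic part v**2 is a perfect square, so there is a single (double) tangent line v = 0, i.e. y = 2. Restricting the cubic part to that line (v = 0) leaves -3*u**3 ≠ 0, so f is not divisible by v and the branch is v² ≈ 3*u**3 to lowest order — this is a cusp.
Classification: cusp.


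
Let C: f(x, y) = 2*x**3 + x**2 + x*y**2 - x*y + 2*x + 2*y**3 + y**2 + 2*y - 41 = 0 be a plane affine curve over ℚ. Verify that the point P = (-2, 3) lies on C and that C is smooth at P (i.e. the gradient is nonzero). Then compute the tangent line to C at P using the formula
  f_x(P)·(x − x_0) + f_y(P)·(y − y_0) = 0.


Tangent line at P: 28*x + 52*y - 100 = 0.

Step 1: f(-2, 3) = 0, so P lies on C.
Step 2: partial derivatives
  f_x(x, y) = 6*x**2 + 2*x + y**2 - y + 2, f_y(x, y) = 2*x*y - x + 6*y**2 + 2*y + 2.
  f_x(P) = 28, f_y(P) = 52 (gradient nonzero, so P is smooth).
Step 3: tangent line at P: 28·(x − -2) + 52·(y − 3) = 0.
Expanding: 28*x + 52*y - 100 = 0.


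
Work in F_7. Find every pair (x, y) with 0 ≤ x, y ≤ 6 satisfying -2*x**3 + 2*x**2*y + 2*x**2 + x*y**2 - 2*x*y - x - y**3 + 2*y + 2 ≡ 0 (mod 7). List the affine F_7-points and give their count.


Affine F_7-points: {(3, 1), (4, 0), (4, 5), (4, 6), (5, 0), (5, 5), (6, 0), (6, 2), (6, 4)}; count = 9.

For each of the 49 pairs (x, y) ∈ F_7², evaluate f(x, y) mod 7. Record the zeros.
  x = 0: [0↦2, 1↦3, 2↦5, 3↦2, 4↦2, 5↦6, 6↦1]  zeros at y ∈ ∅
  x = 1: [0↦1, 1↦3, 2↦1, 3↦3, 4↦3, 5↦2, 6↦1]  zeros at y ∈ ∅
  x = 2: [0↦6, 1↦6, 2↦4, 3↦1, 4↦5, 5↦3, 6↦3]  zeros at y ∈ ∅
  x = 3: [0↦5, 1↦0, 2↦2, 3↦5, 4↦3, 5↦4, 6↦2]  zeros at y ∈ {1}
  x = 4: [0↦0, 1↦1, 2↦4, 3↦3, 4↦6, 5↦0, 6↦0]  zeros at y ∈ {0, 5, 6}
  x = 5: [0↦0, 1↦4, 2↦5, 3↦4, 4↦2, 5↦0, 6↦6]  zeros at y ∈ {0, 5}
  x = 6: [0↦0, 1↦4, 2↦0, 3↦3, 4↦0, 5↦6, 6↦1]  zeros at y ∈ {0, 2, 4}
Collecting zeros: affine points = {(3, 1), (4, 0), (4, 5), (4, 6), (5, 0), (5, 5), (6, 0), (6, 2), (6, 4)}.
Total count |C(F_7)_aff| = 9.


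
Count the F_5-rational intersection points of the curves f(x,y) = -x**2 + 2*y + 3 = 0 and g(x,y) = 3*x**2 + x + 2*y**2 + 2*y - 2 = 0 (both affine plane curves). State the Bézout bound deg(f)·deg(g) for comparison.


Common zeros: {(4, 4)}; count = 1; Bézout bound = 4.

deg(f) = 2, deg(g) = 2, so Bézout bound = 4.
Scan x ∈ F_5. For each x, list the y ∈ F_5 with f(x, y) ≡ 0 and those with g(x, y) ≡ 0 (mod 5); the common zeros in that column are the intersection.
  x = 0: f ≡ 0 at y ∈ {1}; g ≡ 0 at y ∈ {2}; common: ∅.
  x = 1: f ≡ 0 at y ∈ {4}; g ≡ 0 at y ∈ ∅; common: ∅.
  x = 2: f ≡ 0 at y ∈ {3}; g ≡ 0 at y ∈ ∅; common: ∅.
  x = 3: f ≡ 0 at y ∈ {3}; g ≡ 0 at y ∈ {2}; common: ∅.
  x = 4: f ≡ 0 at y ∈ {4}; g ≡ 0 at y ∈ {0, 4}; common: {4}.
Collecting: common zeros = {(4, 4)}, so the count is 1.
Comparison with the Bézout bound: 1 ≤ 4 = deg(f)·deg(g), as expected for curves with no common component (the affine F_5-count falls short of the bound because intersections may lie at infinity, over extension fields, or carry multiplicity).


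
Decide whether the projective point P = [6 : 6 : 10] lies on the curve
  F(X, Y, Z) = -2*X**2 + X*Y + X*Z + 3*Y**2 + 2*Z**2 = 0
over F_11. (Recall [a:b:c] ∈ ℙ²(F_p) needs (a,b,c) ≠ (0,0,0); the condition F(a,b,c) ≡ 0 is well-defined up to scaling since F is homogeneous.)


F(6,6,10) ≡ 2 (mod 11); P is NOT on the curve.

Evaluate F(6, 6, 10) term-by-term (mod 11).
  -2*X**2 ↦ -2·36·1·1 = -72
  X*Y ↦ 1·6·6·1 = 36
  X*Z ↦ 1·6·1·10 = 60
  3*Y**2 ↦ 3·1·36·1 = 108
  2*Z**2 ↦ 2·1·1·100 = 200
Sum: F(6, 6, 10) = (-72) + (36) + (60) + (108) + (200) = 332.
Reducing mod 11: 332 ≡ 2 (mod 11).
Since F(a, b, c) ≡ 2 ≠ 0 (mod 11), P does NOT lie on the curve.


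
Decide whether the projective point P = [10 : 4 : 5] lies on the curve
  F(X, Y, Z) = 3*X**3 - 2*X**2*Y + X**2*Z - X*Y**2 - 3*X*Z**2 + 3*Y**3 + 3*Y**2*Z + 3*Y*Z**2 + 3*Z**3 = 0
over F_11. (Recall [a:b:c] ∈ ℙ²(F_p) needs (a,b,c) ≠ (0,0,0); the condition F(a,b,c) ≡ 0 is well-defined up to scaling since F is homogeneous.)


F(10,4,5) ≡ 4 (mod 11); P is NOT on the curve.

Evaluate F(10, 4, 5) term-by-term (mod 11).
  3*X**3 ↦ 3·1000·1·1 = 3000
  -2*X**2*Y ↦ -2·100·4·1 = -800
  X**2*Z ↦ 1·100·1·5 = 500
  -X*Y**2 ↦ -1·10·16·1 = -160
  -3*X*Z**2 ↦ -3·10·1·25 = -750
  3*Y**3 ↦ 3·1·64·1 = 192
  3*Y**2*Z ↦ 3·1·16·5 = 240
  3*Y*Z**2 ↦ 3·1·4·25 = 300
  3*Z**3 ↦ 3·1·1·125 = 375
Sum: F(10, 4, 5) = (3000) + (-800) + (500) + (-160) + (-750) + (192) + (240) + (300) + (375) = 2897.
Reducing mod 11: 2897 ≡ 4 (mod 11).
Since F(a, b, c) ≡ 4 ≠ 0 (mod 11), P does NOT lie on the curve.


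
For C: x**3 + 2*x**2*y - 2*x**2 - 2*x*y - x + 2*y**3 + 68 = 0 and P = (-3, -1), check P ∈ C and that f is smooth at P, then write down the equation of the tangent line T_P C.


Tangent line at P: 52*x + 30*y + 186 = 0.

Step 1: f(-3, -1) = 0, so P lies on C.
Step 2: partial derivatives
  f_x(x, y) = 3*x**2 + 4*x*y - 4*x - 2*y - 1, f_y(x, y) = 2*x**2 - 2*x + 6*y**2.
  f_x(P) = 52, f_y(P) = 30 (gradient nonzero, so P is smooth).
Step 3: tangent line at P: 52·(x − -3) + 30·(y − -1) = 0.
Expanding: 52*x + 30*y + 186 = 0.


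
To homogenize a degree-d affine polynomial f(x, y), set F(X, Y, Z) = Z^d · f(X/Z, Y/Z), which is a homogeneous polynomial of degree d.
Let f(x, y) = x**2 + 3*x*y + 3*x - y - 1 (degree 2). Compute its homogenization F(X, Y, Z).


F(X, Y, Z) = X**2 + 3*X*Y + 3*X*Z - Y*Z - Z**2

deg(f) = 2.
Substitute x = X/Z, y = Y/Z into f, then multiply by Z^2.
  monomial 1·x^2·y^0 ↦ 1·X^2·Y^0·Z^0.
  monomial 3·x^1·y^1 ↦ 3·X^1·Y^1·Z^0.
  monomial 3·x^1·y^0 ↦ 3·X^1·Y^0·Z^1.
  monomial -1·x^0·y^1 ↦ -1·X^0·Y^1·Z^1.
  monomial -1·x^0·y^0 ↦ -1·X^0·Y^0·Z^2.
Collecting: F(X, Y, Z) = X**2 + 3*X*Y + 3*X*Z - Y*Z - Z**2.


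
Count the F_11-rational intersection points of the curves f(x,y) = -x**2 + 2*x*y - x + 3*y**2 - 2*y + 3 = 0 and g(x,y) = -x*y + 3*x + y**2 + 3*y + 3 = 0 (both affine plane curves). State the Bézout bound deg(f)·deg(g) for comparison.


Common zeros: {(5, 5)}; count = 1; Bézout bound = 4.

deg(f) = 2, deg(g) = 2, so Bézout bound = 4.
Scan x ∈ F_11. For each x, list the y ∈ F_11 with f(x, y) ≡ 0 and those with g(x, y) ≡ 0 (mod 11); the common zeros in that column are the intersection.
  x = 0: f ≡ 0 at y ∈ {2, 6}; g ≡ 0 at y ∈ ∅; common: ∅.
  x = 1: f ≡ 0 at y ∈ ∅; g ≡ 0 at y ∈ ∅; common: ∅.
  x = 2: f ≡ 0 at y ∈ ∅; g ≡ 0 at y ∈ {1, 9}; common: ∅.
  x = 3: f ≡ 0 at y ∈ {2, 4}; g ≡ 0 at y ∈ ∅; common: ∅.
  x = 4: f ≡ 0 at y ∈ {4, 5}; g ≡ 0 at y ∈ ∅; common: ∅.
  x = 5: f ≡ 0 at y ∈ {5, 7}; g ≡ 0 at y ∈ {5, 8}; common: {5}.
  x = 6: f ≡ 0 at y ∈ ∅; g ≡ 0 at y ∈ ∅; common: ∅.
  x = 7: f ≡ 0 at y ∈ ∅; g ≡ 0 at y ∈ ∅; common: ∅.
  x = 8: f ≡ 0 at y ∈ {3, 7}; g ≡ 0 at y ∈ {6, 10}; common: ∅.
  x = 9: f ≡ 0 at y ∈ ∅; g ≡ 0 at y ∈ {2, 4}; common: ∅.
  x = 10: f ≡ 0 at y ∈ ∅; g ≡ 0 at y ∈ {0, 7}; common: ∅.
Collecting: common zeros = {(5, 5)}, so the count is 1.
Comparison with the Bézout bound: 1 ≤ 4 = deg(f)·deg(g), as expected for curves with no common component (the affine F_11-count falls short of the bound because intersections may lie at infinity, over extension fields, or carry multiplicity).


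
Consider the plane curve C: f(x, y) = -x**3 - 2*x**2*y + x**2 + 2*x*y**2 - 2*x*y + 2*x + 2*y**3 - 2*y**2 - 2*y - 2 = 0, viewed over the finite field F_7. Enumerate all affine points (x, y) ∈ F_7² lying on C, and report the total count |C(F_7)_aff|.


Affine F_7-points: {(0, 3), (1, 0), (2, 3), (3, 0), (3, 6), (4, 0), (4, 4), (5, 2), (5, 4)}; count = 9.

For each of the 49 pairs (x, y) ∈ F_7², evaluate f(x, y) mod 7. Record the zeros.
  x = 0: [0↦5, 1↦3, 2↦2, 3↦0, 4↦2, 5↦6, 6↦3]  zeros at y ∈ {3}
  x = 1: [0↦0, 1↦3, 2↦4, 3↦1, 4↦6, 5↦3, 6↦4]  zeros at y ∈ {0}
  x = 2: [0↦5, 1↦2, 2↦1, 3↦0, 4↦4, 5↦4, 6↦5]  zeros at y ∈ {3}
  x = 3: [0↦0, 1↦1, 2↦1, 3↦5, 4↦4, 5↦3, 6↦0]  zeros at y ∈ {0, 6}
  x = 4: [0↦0, 1↦1, 2↦5, 3↦3, 4↦0, 5↦1, 6↦4]  zeros at y ∈ {0, 4}
  x = 5: [0↦6, 1↦3, 2↦0, 3↦2, 4↦0, 5↦6, 6↦4]  zeros at y ∈ {2, 4}
  x = 6: [0↦5, 1↦1, 2↦1, 3↦3, 4↦5, 5↦5, 6↦1]  zeros at y ∈ ∅
Collecting zeros: affine points = {(0, 3), (1, 0), (2, 3), (3, 0), (3, 6), (4, 0), (4, 4), (5, 2), (5, 4)}.
Total count |C(F_7)_aff| = 9.


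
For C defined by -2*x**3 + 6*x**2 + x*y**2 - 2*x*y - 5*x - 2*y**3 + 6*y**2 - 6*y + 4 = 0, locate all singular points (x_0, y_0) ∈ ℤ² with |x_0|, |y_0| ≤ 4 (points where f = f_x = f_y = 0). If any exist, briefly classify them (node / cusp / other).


Singular points: {(1, 1)}; classification: cusp.

Compute partial derivatives:
  f_x = -6*x**2 + 12*x + y**2 - 2*y - 5.
  f_y = 2*x*y - 2*x - 6*y**2 + 12*y - 6.
Scan x_0 ∈ {−4, ..., 4}. For each x_0, f_y(x_0, y) is a polynomial in y; find its integer roots y ∈ {−4, ..., 4}, then test f_x and f at those candidates.
  x = -4: f_y(-4, y) = -6*y**2 + 4*y + 2; vanishes at y ∈ {1}. (-4, 1): f_x = -150 ≠ 0.
  x = -3: f_y(-3, y) = -6*y**2 + 6*y; vanishes at y ∈ {0, 1}. (-3, 0): f_x = -95 ≠ 0; (-3, 1): f_x = -96 ≠ 0.
  x = -2: f_y(-2, y) = -6*y**2 + 8*y - 2; vanishes at y ∈ {1}. (-2, 1): f_x = -54 ≠ 0.
  x = -1: f_y(-1, y) = -6*y**2 + 10*y - 4; vanishes at y ∈ {1}. (-1, 1): f_x = -24 ≠ 0.
  x = 0: f_y(0, y) = -6*y**2 + 12*y - 6; vanishes at y ∈ {1}. (0, 1): f_x = -6 ≠ 0.
  x = 1: f_y(1, y) = -6*y**2 + 14*y - 8; vanishes at y ∈ {1}. (1, 1): f_x = 0, f = 0 — SINGULAR.
  x = 2: f_y(2, y) = -6*y**2 + 16*y - 10; vanishes at y ∈ {1}. (2, 1): f_x = -6 ≠ 0.
  x = 3: f_y(3, y) = -6*y**2 + 18*y - 12; vanishes at y ∈ {1, 2}. (3, 1): f_x = -24 ≠ 0; (3, 2): f_x = -23 ≠ 0.
  x = 4: f_y(4, y) = -6*y**2 + 20*y - 14; vanishes at y ∈ {1}. (4, 1): f_x = -54 ≠ 0.
Only singular point on the grid: (1, 1).
Classify: substitute x = 1 + u, y = 1 + v and expand: f = -2*u**3 + u*v**2 - 2*v**3 + v**2.
No constant or linear terms (consistent with a singular point). Quadratic part: v**2. Cubic part: -2*u**3 + u*v**2 - 2*v**3.
The quadratic part v**2 is a perfect square, so there is a single (double) tangent line v = 0, i.e. y = 1. Restricting the cubic part to that line (v = 0) leaves -2*u**3 ≠ 0, so f is not divisible by v and the branch is v² ≈ 2*u**3 to lowest order — this is a cusp.
Classification: cusp.


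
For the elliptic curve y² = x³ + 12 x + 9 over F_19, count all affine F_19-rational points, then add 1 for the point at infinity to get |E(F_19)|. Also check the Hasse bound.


Affine points = {(0, 3), (0, 16), (4, 8), (4, 11), (5, 2), (5, 17), (8, 3), (8, 16), (11, 3), (11, 16), (12, 0), (13, 5), (13, 14), (15, 7), (15, 12)}; affine count = 15; |E(F_19)| = 16.

Discriminant check: Δ ∝ 4a³ + 27b² = 4·12³ + 27·9² = 4·1728 + 27·81 ≡ 17 (mod 19). Nonzero ⇒ E is nonsingular.
For each x ∈ F_19, compute rhs = x³ + 12·x + 9 mod 19, then count y ∈ F_19 with y² ≡ rhs.
  x = 0: rhs = 9, matching y values: 3, 16 (2 points).
  x = 1: rhs = 3, matching y values: none (0 points).
  x = 2: rhs = 3, matching y values: none (0 points).
  x = 3: rhs = 15, matching y values: none (0 points).
  x = 4: rhs = 7, matching y values: 8, 11 (2 points).
  x = 5: rhs = 4, matching y values: 2, 17 (2 points).
  x = 6: rhs = 12, matching y values: none (0 points).
  x = 7: rhs = 18, matching y values: none (0 points).
  x = 8: rhs = 9, matching y values: 3, 16 (2 points).
  x = 9: rhs = 10, matching y values: none (0 points).
  x = 10: rhs = 8, matching y values: none (0 points).
  x = 11: rhs = 9, matching y values: 3, 16 (2 points).
  x = 12: rhs = 0, matching y values: 0 (1 points).
  x = 13: rhs = 6, matching y values: 5, 14 (2 points).
  x = 14: rhs = 14, matching y values: none (0 points).
  x = 15: rhs = 11, matching y values: 7, 12 (2 points).
  x = 16: rhs = 3, matching y values: none (0 points).
  x = 17: rhs = 15, matching y values: none (0 points).
  x = 18: rhs = 15, matching y values: none (0 points).
Total affine count: 15.
Full point count |E(F_19)| = 15 + 1 = 16.
Hasse bound: |16 − (19+1)| = |-4| = 4 ≤ 2√19 ≈ 8.7178 ✓.


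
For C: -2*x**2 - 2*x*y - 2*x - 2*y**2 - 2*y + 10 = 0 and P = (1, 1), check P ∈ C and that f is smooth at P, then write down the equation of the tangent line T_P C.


Tangent line at P: -8*x - 8*y + 16 = 0.

Step 1: f(1, 1) = 0, so P lies on C.
Step 2: partial derivatives
  f_x(x, y) = -4*x - 2*y - 2, f_y(x, y) = -2*x - 4*y - 2.
  f_x(P) = -8, f_y(P) = -8 (gradient nonzero, so P is smooth).
Step 3: tangent line at P: -8·(x − 1) + -8·(y − 1) = 0.
Expanding: -8*x - 8*y + 16 = 0.


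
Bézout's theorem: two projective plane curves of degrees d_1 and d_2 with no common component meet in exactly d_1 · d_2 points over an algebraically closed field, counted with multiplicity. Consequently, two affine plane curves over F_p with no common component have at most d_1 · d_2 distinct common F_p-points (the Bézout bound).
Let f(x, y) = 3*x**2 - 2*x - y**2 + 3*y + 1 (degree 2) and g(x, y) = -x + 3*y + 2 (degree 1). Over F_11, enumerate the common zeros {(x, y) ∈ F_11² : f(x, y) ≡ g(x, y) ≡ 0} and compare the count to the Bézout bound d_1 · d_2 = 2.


Common zeros: ∅; count = 0; Bézout bound = 2.

deg(f) = 2, deg(g) = 1, so Bézout bound = 2.
Scan x ∈ F_11. For each x, list the y ∈ F_11 with f(x, y) ≡ 0 and those with g(x, y) ≡ 0 (mod 11); the common zeros in that column are the intersection.
  x = 0: f ≡ 0 at y ∈ ∅; g ≡ 0 at y ∈ {3}; common: ∅.
  x = 1: f ≡ 0 at y ∈ ∅; g ≡ 0 at y ∈ {7}; common: ∅.
  x = 2: f ≡ 0 at y ∈ {1, 2}; g ≡ 0 at y ∈ {0}; common: ∅.
  x = 3: f ≡ 0 at y ∈ {0, 3}; g ≡ 0 at y ∈ {4}; common: ∅.
  x = 4: f ≡ 0 at y ∈ ∅; g ≡ 0 at y ∈ {8}; common: ∅.
  x = 5: f ≡ 0 at y ∈ {0, 3}; g ≡ 0 at y ∈ {1}; common: ∅.
  x = 6: f ≡ 0 at y ∈ {1, 2}; g ≡ 0 at y ∈ {5}; common: ∅.
  x = 7: f ≡ 0 at y ∈ ∅; g ≡ 0 at y ∈ {9}; common: ∅.
  x = 8: f ≡ 0 at y ∈ ∅; g ≡ 0 at y ∈ {2}; common: ∅.
  x = 9: f ≡ 0 at y ∈ {7}; g ≡ 0 at y ∈ {6}; common: ∅.
  x = 10: f ≡ 0 at y ∈ {7}; g ≡ 0 at y ∈ {10}; common: ∅.
Collecting: common zeros = ∅, so the count is 0.
Comparison with the Bézout bound: 0 ≤ 2 = deg(f)·deg(g), as expected for curves with no common component (the affine F_11-count falls short of the bound because intersections may lie at infinity, over extension fields, or carry multiplicity).


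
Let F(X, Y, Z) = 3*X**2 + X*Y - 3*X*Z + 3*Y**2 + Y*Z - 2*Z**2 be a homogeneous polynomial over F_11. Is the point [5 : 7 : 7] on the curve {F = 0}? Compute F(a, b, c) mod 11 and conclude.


F(5,7,7) ≡ 4 (mod 11); P is NOT on the curve.

Evaluate F(5, 7, 7) term-by-term (mod 11).
  3*X**2 ↦ 3·25·1·1 = 75
  X*Y ↦ 1·5·7·1 = 35
  -3*X*Z ↦ -3·5·1·7 = -105
  3*Y**2 ↦ 3·1·49·1 = 147
  Y*Z ↦ 1·1·7·7 = 49
  -2*Z**2 ↦ -2·1·1·49 = -98
Sum: F(5, 7, 7) = (75) + (35) + (-105) + (147) + (49) + (-98) = 103.
Reducing mod 11: 103 ≡ 4 (mod 11).
Since F(a, b, c) ≡ 4 ≠ 0 (mod 11), P does NOT lie on the curve.


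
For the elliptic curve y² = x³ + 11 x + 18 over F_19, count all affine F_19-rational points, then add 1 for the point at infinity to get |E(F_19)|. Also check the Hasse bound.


Affine points = {(1, 7), (1, 12), (7, 1), (7, 18), (10, 8), (10, 11), (11, 8), (11, 11), (12, 4), (12, 15), (14, 3), (14, 16), (15, 9), (15, 10), (17, 8), (17, 11), (18, 5), (18, 14)}; affine count = 18; |E(F_19)| = 19.

Discriminant check: Δ ∝ 4a³ + 27b² = 4·11³ + 27·18² = 4·1331 + 27·324 ≡ 12 (mod 19). Nonzero ⇒ E is nonsingular.
For each x ∈ F_19, compute rhs = x³ + 11·x + 18 mod 19, then count y ∈ F_19 with y² ≡ rhs.
  x = 0: rhs = 18, matching y values: none (0 points).
  x = 1: rhs = 11, matching y values: 7, 12 (2 points).
  x = 2: rhs = 10, matching y values: none (0 points).
  x = 3: rhs = 2, matching y values: none (0 points).
  x = 4: rhs = 12, matching y values: none (0 points).
  x = 5: rhs = 8, matching y values: none (0 points).
  x = 6: rhs = 15, matching y values: none (0 points).
  x = 7: rhs = 1, matching y values: 1, 18 (2 points).
  x = 8: rhs = 10, matching y values: none (0 points).
  x = 9: rhs = 10, matching y values: none (0 points).
  x = 10: rhs = 7, matching y values: 8, 11 (2 points).
  x = 11: rhs = 7, matching y values: 8, 11 (2 points).
  x = 12: rhs = 16, matching y values: 4, 15 (2 points).
  x = 13: rhs = 2, matching y values: none (0 points).
  x = 14: rhs = 9, matching y values: 3, 16 (2 points).
  x = 15: rhs = 5, matching y values: 9, 10 (2 points).
  x = 16: rhs = 15, matching y values: none (0 points).
  x = 17: rhs = 7, matching y values: 8, 11 (2 points).
  x = 18: rhs = 6, matching y values: 5, 14 (2 points).
Total affine count: 18.
Full point count |E(F_19)| = 18 + 1 = 19.
Hasse bound: |19 − (19+1)| = |-1| = 1 ≤ 2√19 ≈ 8.7178 ✓.


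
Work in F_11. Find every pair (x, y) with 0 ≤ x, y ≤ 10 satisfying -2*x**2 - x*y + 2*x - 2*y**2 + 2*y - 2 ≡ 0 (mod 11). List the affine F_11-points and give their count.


Affine F_11-points: {(4, 4), (4, 6), (5, 6), (5, 9), (6, 4), (6, 5), (8, 9), (8, 10), (9, 5), (9, 8), (10, 8), (10, 10)}; count = 12.

For each of the 121 pairs (x, y) ∈ F_11², evaluate f(x, y) mod 11. Record the zeros.
  x = 0: [0↦9, 1↦9, 2↦5, 3↦8, 4↦7, 5↦2, 6↦4, 7↦2, 8↦7, 9↦8, 10↦5]  zeros at y ∈ ∅
  x = 1: [0↦9, 1↦8, 2↦3, 3↦5, 4↦3, 5↦8, 6↦9, 7↦6, 8↦10, 9↦10, 10↦6]  zeros at y ∈ ∅
  x = 2: [0↦5, 1↦3, 2↦8, 3↦9, 4↦6, 5↦10, 6↦10, 7↦6, 8↦9, 9↦8, 10↦3]  zeros at y ∈ ∅
  x = 3: [0↦8, 1↦5, 2↦9, 3↦9, 4↦5, 5↦8, 6↦7, 7↦2, 8↦4, 9↦2, 10↦7]  zeros at y ∈ ∅
  x = 4: [0↦7, 1↦3, 2↦6, 3↦5, 4↦0, 5↦2, 6↦0, 7↦5, 8↦6, 9↦3, 10↦7]  zeros at y ∈ {4, 6}
  x = 5: [0↦2, 1↦8, 2↦10, 3↦8, 4↦2, 5↦3, 6↦0, 7↦4, 8↦4, 9↦0, 10↦3]  zeros at y ∈ {6, 9}
  x = 6: [0↦4, 1↦9, 2↦10, 3↦7, 4↦0, 5↦0, 6↦7, 7↦10, 8↦9, 9↦4, 10↦6]  zeros at y ∈ {4, 5}
  x = 7: [0↦2, 1↦6, 2↦6, 3↦2, 4↦5, 5↦4, 6↦10, 7↦1, 8↦10, 9↦4, 10↦5]  zeros at y ∈ ∅
  x = 8: [0↦7, 1↦10, 2↦9, 3↦4, 4↦6, 5↦4, 6↦9, 7↦10, 8↦7, 9↦0, 10↦0]  zeros at y ∈ {9, 10}
  x = 9: [0↦8, 1↦10, 2↦8, 3↦2, 4↦3, 5↦0, 6↦4, 7↦4, 8↦0, 9↦3, 10↦2]  zeros at y ∈ {5, 8}
  x = 10: [0↦5, 1↦6, 2↦3, 3↦7, 4↦7, 5↦3, 6↦6, 7↦5, 8↦0, 9↦2, 10↦0]  zeros at y ∈ {8, 10}
Collecting zeros: affine points = {(4, 4), (4, 6), (5, 6), (5, 9), (6, 4), (6, 5), (8, 9), (8, 10), (9, 5), (9, 8), (10, 8), (10, 10)}.
Total count |C(F_11)_aff| = 12.
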